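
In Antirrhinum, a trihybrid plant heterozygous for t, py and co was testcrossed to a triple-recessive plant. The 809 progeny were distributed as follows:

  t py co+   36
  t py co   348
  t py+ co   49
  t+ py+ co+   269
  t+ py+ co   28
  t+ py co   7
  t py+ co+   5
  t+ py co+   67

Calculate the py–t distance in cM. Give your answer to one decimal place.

The two most frequent reciprocal classes, t+ py+ co+ and t py co, are the parental types, so the F1 was t+ py+ co+ / t py co.
The two rarest classes, t py+ co+ and t+ py co, are the double crossovers. Comparing them with the parentals, only the t allele has switched, so t is the middle locus and the order is co – t – py.
Crossovers in the t–py interval produce the single-crossover classes t+ py co+ and t py+ co (67 + 49 = 116) plus the double crossovers (12).
RF(t–py) = (116 + 12) / 809 = 128/809 = 0.1582 → 15.8 cM.

15.8 cM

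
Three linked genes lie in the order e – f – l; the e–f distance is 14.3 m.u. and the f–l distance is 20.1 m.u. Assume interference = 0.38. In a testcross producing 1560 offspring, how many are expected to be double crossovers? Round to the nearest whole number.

Map distances give recombination frequencies of 0.143 and 0.201 for the two intervals.
With interference 0.38 (so coincidence = 0.62), expected double-crossover frequency = 0.143 × 0.201 × 0.62 = 0.01782.
Expected number = 0.01782 × 1560 = 27.80 ≈ 28.

28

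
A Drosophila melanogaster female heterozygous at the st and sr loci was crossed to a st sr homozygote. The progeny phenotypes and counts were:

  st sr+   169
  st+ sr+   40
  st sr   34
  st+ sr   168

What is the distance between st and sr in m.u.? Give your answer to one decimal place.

18.0 m.u.

The two most frequent classes, st+ sr (168) and st sr+ (169), are the parental types, so the F1 was st+ sr / st sr+.
The recombinant classes are st+ sr+ and st sr: 40 + 34 = 74.
Recombination frequency = 74/411 = 0.1800 ≈ 18.0%, i.e. 18.0 m.u.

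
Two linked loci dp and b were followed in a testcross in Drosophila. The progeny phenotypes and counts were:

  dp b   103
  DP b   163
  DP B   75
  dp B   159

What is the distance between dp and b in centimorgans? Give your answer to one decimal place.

35.6 centimorgans

The two most frequent classes, DP b (163) and dp B (159), are the parental types, so the F1 was DP b / dp B.
The recombinant classes are DP B and dp b: 75 + 103 = 178.
Recombination frequency = 178/500 = 0.3560 ≈ 35.6%, i.e. 35.6 centimorgans.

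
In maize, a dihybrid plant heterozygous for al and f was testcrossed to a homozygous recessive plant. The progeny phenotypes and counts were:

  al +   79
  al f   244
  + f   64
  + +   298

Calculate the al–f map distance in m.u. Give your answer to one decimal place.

The two most frequent classes, + + (298) and al f (244), are the parental types, so the F1 was + + / al f.
The recombinant classes are + f and al +: 64 + 79 = 143.
Recombination frequency = 143/685 = 0.2088 ≈ 20.9%, i.e. 20.9 m.u.

20.9 m.u.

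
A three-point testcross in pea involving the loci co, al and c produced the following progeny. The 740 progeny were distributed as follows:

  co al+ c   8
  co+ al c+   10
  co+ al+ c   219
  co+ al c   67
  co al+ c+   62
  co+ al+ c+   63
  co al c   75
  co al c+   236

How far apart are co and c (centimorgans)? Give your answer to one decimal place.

21.1 centimorgans

The two most frequent reciprocal classes, co+ al+ c and co al c+, are the parental types, so the F1 was co+ al+ c / co al c+.
The two rarest classes, co al+ c and co+ al c+, are the double crossovers. Comparing them with the parentals, only the co allele has switched, so co is the middle locus and the order is c – co – al.
Crossovers in the c–co interval produce the single-crossover classes co+ al+ c+ and co al c (63 + 75 = 138) plus the double crossovers (18).
RF(c–co) = (138 + 18) / 740 = 156/740 = 0.2108 → 21.1 centimorgans.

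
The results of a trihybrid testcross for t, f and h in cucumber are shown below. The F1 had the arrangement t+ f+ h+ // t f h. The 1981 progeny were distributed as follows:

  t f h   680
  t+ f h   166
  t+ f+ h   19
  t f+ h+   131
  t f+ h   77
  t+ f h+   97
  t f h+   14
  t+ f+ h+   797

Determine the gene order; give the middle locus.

h

The two rarest classes, t+ f+ h and t f h+, are the double crossovers. Comparing them with the parentals, only the h allele has switched, so h is the middle locus and the order is f – h – t.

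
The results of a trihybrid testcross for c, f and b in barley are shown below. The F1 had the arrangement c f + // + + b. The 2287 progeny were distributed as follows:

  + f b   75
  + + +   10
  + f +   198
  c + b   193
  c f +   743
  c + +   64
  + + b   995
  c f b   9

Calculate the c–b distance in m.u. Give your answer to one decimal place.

17.9 m.u.

The two rarest classes, c f b and + + +, are the double crossovers. Comparing them with the parentals, only the b allele has switched, so b is the middle locus and the order is c – b – f.
Crossovers in the c–b interval produce the single-crossover classes + f + and c + b (198 + 193 = 391) plus the double crossovers (19).
RF(c–b) = (391 + 19) / 2287 = 410/2287 = 0.1793 → 17.9 m.u.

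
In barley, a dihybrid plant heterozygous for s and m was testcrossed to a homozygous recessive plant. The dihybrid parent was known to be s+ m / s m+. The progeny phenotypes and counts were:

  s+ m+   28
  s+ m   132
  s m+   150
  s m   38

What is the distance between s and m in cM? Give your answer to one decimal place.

19.0 cM

The recombinant classes are s+ m+ and s m: 28 + 38 = 66.
Recombination frequency = 66/348 = 0.1897 ≈ 19.0%, i.e. 19.0 cM.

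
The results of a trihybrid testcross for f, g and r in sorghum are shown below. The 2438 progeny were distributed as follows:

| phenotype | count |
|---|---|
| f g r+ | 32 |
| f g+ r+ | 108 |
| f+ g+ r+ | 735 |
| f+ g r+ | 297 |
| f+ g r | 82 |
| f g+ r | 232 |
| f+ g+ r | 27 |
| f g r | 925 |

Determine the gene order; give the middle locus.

r

The two most frequent reciprocal classes, f g r and f+ g+ r+, are the parental types, so the F1 was f g r / f+ g+ r+.
The two rarest classes, f g r+ and f+ g+ r, are the double crossovers. Comparing them with the parentals, only the r allele has switched, so r is the middle locus and the order is f – r – g.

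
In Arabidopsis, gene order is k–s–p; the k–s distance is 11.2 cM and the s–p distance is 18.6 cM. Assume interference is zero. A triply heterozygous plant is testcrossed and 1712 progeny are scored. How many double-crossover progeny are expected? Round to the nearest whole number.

Map distances give recombination frequencies of 0.112 and 0.186 for the two intervals.
With no interference, expected double-crossover frequency = 0.112 × 0.186 = 0.02083.
Expected number = 0.02083 × 1712 = 35.66 ≈ 36.

36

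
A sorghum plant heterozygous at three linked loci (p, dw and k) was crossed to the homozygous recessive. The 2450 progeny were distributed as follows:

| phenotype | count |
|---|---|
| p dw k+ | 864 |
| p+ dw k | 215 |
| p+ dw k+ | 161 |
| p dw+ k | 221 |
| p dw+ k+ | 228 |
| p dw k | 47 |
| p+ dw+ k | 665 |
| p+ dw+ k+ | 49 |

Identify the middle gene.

The two most frequent reciprocal classes, p dw k+ and p+ dw+ k, are the parental types, so the F1 was p dw k+ / p+ dw+ k.
The two rarest classes, p dw k and p+ dw+ k+, are the double crossovers. Comparing them with the parentals, only the k allele has switched, so k is the middle locus and the order is p – k – dw.

k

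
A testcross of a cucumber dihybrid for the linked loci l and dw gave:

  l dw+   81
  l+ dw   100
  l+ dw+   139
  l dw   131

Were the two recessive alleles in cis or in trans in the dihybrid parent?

cis

The two most frequent classes are l+ dw+ (139) and l dw (131); these are the parental (non-recombinant) types.
So the F1 carried l+ dw+ on one chromosome and l dw on the other — the recessive alleles are on the same chromosome (cis / coupling).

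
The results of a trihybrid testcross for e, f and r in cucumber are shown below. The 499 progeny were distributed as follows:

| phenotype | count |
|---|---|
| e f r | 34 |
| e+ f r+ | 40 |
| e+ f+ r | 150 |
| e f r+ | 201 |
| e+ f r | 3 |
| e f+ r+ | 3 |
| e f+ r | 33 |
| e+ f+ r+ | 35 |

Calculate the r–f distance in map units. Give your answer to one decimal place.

The two most frequent reciprocal classes, e f r+ and e+ f+ r, are the parental types, so the F1 was e f r+ / e+ f+ r.
The two rarest classes, e f+ r+ and e+ f r, are the double crossovers. Comparing them with the parentals, only the f allele has switched, so f is the middle locus and the order is r – f – e.
Crossovers in the r–f interval produce the single-crossover classes e f r and e+ f+ r+ (34 + 35 = 69) plus the double crossovers (6).
RF(r–f) = (69 + 6) / 499 = 75/499 = 0.1503 → 15.0 map units.

15.0 map units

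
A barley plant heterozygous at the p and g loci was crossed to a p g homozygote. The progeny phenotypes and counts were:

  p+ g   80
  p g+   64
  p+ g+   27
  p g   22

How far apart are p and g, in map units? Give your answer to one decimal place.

The two most frequent classes, p+ g (80) and p g+ (64), are the parental types, so the F1 was p+ g / p g+.
The recombinant classes are p+ g+ and p g: 27 + 22 = 49.
Recombination frequency = 49/193 = 0.2539 ≈ 25.4%, i.e. 25.4 map units.

25.4 map units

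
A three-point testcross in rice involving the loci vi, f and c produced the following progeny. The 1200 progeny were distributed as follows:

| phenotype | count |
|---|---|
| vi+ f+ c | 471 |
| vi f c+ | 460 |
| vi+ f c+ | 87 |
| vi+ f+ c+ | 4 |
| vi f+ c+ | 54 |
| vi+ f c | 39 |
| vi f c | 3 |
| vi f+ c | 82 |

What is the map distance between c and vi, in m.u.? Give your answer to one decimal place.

14.7 m.u.

The two most frequent reciprocal classes, vi f c+ and vi+ f+ c, are the parental types, so the F1 was vi f c+ / vi+ f+ c.
The two rarest classes, vi f c and vi+ f+ c+, are the double crossovers. Comparing them with the parentals, only the c allele has switched, so c is the middle locus and the order is f – c – vi.
Crossovers in the c–vi interval produce the single-crossover classes vi+ f c+ and vi f+ c (87 + 82 = 169) plus the double crossovers (7).
RF(c–vi) = (169 + 7) / 1200 = 176/1200 = 0.1467 → 14.7 m.u.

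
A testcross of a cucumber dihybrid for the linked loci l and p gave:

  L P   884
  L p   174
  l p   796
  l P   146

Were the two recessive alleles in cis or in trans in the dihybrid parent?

The two most frequent classes are L P (884) and l p (796); these are the parental (non-recombinant) types.
So the F1 carried L P on one chromosome and l p on the other — the recessive alleles are on the same chromosome (cis / coupling).

cis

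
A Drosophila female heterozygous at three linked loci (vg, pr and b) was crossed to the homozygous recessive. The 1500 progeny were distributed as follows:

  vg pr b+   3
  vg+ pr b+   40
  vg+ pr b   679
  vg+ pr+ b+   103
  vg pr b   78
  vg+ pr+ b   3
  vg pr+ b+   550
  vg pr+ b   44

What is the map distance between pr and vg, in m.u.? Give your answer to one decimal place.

12.5 m.u.

The two most frequent reciprocal classes, vg+ pr b and vg pr+ b+, are the parental types, so the F1 was vg+ pr b / vg pr+ b+.
The two rarest classes, vg+ pr+ b and vg pr b+, are the double crossovers. Comparing them with the parentals, only the pr allele has switched, so pr is the middle locus and the order is b – pr – vg.
Crossovers in the pr–vg interval produce the single-crossover classes vg pr b and vg+ pr+ b+ (78 + 103 = 181) plus the double crossovers (6).
RF(pr–vg) = (181 + 6) / 1500 = 187/1500 = 0.1247 → 12.5 m.u.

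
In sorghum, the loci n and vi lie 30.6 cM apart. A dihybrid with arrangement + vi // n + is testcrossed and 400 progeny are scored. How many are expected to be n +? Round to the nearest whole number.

139

A map distance of 30.6 cM corresponds to a recombination frequency of 0.306.
The F1 is + vi / n +, so n + is a parental gamete class with expected frequency (1 − r)/2 = 0.694/2 = 0.3470.
Expected number = 0.3470 × 400 = 138.80 ≈ 139.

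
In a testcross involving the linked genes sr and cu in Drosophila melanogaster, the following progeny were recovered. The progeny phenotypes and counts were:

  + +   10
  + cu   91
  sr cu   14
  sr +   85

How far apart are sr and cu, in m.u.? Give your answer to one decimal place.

12.0 m.u.

The two most frequent classes, + cu (91) and sr + (85), are the parental types, so the F1 was + cu / sr +.
The recombinant classes are + + and sr cu: 10 + 14 = 24.
Recombination frequency = 24/200 = 0.1200 ≈ 12.0%, i.e. 12.0 m.u.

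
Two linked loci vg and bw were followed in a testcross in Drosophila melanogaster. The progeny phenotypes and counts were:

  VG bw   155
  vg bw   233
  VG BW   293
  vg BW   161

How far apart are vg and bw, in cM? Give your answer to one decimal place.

The two most frequent classes, VG BW (293) and vg bw (233), are the parental types, so the F1 was VG BW / vg bw.
The recombinant classes are VG bw and vg BW: 155 + 161 = 316.
Recombination frequency = 316/842 = 0.3753 ≈ 37.5%, i.e. 37.5 cM.

37.5 cM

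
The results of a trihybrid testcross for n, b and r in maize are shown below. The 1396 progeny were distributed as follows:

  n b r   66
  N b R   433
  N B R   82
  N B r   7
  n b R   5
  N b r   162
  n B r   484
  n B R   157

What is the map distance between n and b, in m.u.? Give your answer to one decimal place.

The two most frequent reciprocal classes, n B r and N b R, are the parental types, so the F1 was n B r / N b R.
The two rarest classes, N B r and n b R, are the double crossovers. Comparing them with the parentals, only the n allele has switched, so n is the middle locus and the order is r – n – b.
Crossovers in the n–b interval produce the single-crossover classes n b r and N B R (66 + 82 = 148) plus the double crossovers (12).
RF(n–b) = (148 + 12) / 1396 = 160/1396 = 0.1146 → 11.5 m.u.

11.5 m.u.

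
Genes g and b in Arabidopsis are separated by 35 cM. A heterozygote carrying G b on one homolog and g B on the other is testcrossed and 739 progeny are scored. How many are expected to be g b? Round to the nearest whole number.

A map distance of 35 cM corresponds to a recombination frequency of 0.350.
The F1 is G b / g B, so g b is a recombinant gamete class with expected frequency r/2 = 0.350/2 = 0.1750.
Expected number = 0.1750 × 739 = 129.32 ≈ 129.

129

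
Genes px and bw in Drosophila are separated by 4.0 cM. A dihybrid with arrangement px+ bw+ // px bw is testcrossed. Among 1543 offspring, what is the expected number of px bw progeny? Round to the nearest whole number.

A map distance of 4.0 cM corresponds to a recombination frequency of 0.040.
The F1 is px+ bw+ / px bw, so px bw is a parental gamete class with expected frequency (1 − r)/2 = 0.960/2 = 0.4800.
Expected number = 0.4800 × 1543 = 740.64 ≈ 741.

741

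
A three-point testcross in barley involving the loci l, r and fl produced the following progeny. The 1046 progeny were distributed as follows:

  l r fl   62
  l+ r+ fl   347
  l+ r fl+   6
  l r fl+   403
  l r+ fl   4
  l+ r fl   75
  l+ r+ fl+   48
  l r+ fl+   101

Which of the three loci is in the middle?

The two most frequent reciprocal classes, l+ r+ fl and l r fl+, are the parental types, so the F1 was l+ r+ fl / l r fl+.
The two rarest classes, l r+ fl and l+ r fl+, are the double crossovers. Comparing them with the parentals, only the l allele has switched, so l is the middle locus and the order is r – l – fl.

l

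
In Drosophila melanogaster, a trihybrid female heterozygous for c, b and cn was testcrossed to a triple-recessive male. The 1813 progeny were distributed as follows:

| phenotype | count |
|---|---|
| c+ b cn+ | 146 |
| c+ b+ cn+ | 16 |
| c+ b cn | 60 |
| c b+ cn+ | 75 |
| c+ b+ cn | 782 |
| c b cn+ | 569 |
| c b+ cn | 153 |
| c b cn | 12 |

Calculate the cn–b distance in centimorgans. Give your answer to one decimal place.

The two most frequent reciprocal classes, c+ b+ cn and c b cn+, are the parental types, so the F1 was c+ b+ cn / c b cn+.
The two rarest classes, c+ b+ cn+ and c b cn, are the double crossovers. Comparing them with the parentals, only the cn allele has switched, so cn is the middle locus and the order is b – cn – c.
Crossovers in the b–cn interval produce the single-crossover classes c+ b cn and c b+ cn+ (60 + 75 = 135) plus the double crossovers (28).
RF(b–cn) = (135 + 28) / 1813 = 163/1813 = 0.0899 → 9.0 centimorgans.

9.0 centimorgans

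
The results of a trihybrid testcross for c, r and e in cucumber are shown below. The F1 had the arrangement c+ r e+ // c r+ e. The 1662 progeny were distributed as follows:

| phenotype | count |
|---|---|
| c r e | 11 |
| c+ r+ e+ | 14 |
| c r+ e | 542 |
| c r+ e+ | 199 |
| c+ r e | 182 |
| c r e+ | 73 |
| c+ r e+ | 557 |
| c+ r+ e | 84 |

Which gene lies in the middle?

r

The two rarest classes, c+ r+ e+ and c r e, are the double crossovers. Comparing them with the parentals, only the r allele has switched, so r is the middle locus and the order is e – r – c.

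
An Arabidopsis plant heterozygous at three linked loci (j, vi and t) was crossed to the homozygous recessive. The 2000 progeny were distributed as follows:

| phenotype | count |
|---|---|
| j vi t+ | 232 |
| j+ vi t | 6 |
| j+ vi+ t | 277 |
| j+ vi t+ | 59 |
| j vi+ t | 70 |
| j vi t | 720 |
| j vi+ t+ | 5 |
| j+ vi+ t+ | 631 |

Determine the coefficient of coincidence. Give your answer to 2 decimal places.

0.30

The two most frequent reciprocal classes, j+ vi+ t+ and j vi t, are the parental types, so the F1 was j+ vi+ t+ / j vi t.
The two rarest classes, j vi+ t+ and j+ vi t, are the double crossovers. Comparing them with the parentals, only the j allele has switched, so j is the middle locus and the order is vi – j – t.
vi–j: (129 + 11)/2000 = 0.0700; j–t: (509 + 11)/2000 = 0.2600.
Expected DCO frequency = 0.0700 × 0.2600 ≈ 0.01820; observed = 11/2000 ≈ 0.00550.
Coefficient of coincidence = 0.00550/0.01820 ≈ 0.30.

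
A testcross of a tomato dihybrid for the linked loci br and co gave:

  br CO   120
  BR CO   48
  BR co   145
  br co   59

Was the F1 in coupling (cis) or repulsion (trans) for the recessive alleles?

The two most frequent classes are BR co (145) and br CO (120); these are the parental (non-recombinant) types.
So the F1 carried BR co on one chromosome and br CO on the other — the recessive alleles are on opposite chromosomes (trans / repulsion).

trans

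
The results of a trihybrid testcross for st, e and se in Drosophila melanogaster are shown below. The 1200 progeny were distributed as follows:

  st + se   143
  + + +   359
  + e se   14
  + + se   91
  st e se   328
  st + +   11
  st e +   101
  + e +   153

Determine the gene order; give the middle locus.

The two most frequent reciprocal classes, + + + and st e se, are the parental types, so the F1 was + + + / st e se.
The two rarest classes, st + + and + e se, are the double crossovers. Comparing them with the parentals, only the st allele has switched, so st is the middle locus and the order is e – st – se.

st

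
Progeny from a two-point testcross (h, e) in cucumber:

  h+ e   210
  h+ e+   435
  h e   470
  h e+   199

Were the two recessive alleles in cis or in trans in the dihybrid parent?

The two most frequent classes are h+ e+ (435) and h e (470); these are the parental (non-recombinant) types.
So the F1 carried h+ e+ on one chromosome and h e on the other — the recessive alleles are on the same chromosome (cis / coupling).

cis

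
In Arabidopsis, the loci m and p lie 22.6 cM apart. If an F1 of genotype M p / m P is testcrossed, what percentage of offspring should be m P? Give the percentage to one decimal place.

A map distance of 22.6 cM corresponds to a recombination frequency of 0.226.
The F1 is M p / m P, so m P is a parental gamete class with expected frequency (1 − r)/2 = 0.774/2 = 0.3870.
That is 0.3870 = 38.7% of the progeny.

38.7%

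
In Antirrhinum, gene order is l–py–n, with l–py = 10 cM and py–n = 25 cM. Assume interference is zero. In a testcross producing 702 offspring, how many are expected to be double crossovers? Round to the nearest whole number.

Map distances give recombination frequencies of 0.100 and 0.250 for the two intervals.
With no interference, expected double-crossover frequency = 0.100 × 0.250 = 0.02500.
Expected number = 0.02500 × 702 = 17.55 ≈ 18.

18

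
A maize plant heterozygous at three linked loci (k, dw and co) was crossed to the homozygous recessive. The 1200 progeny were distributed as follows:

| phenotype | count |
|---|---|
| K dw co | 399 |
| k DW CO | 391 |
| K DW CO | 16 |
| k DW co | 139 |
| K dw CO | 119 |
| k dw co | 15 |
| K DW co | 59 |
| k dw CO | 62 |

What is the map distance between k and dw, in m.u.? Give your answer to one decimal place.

12.7 m.u.

The two most frequent reciprocal classes, k DW CO and K dw co, are the parental types, so the F1 was k DW CO / K dw co.
The two rarest classes, K DW CO and k dw co, are the double crossovers. Comparing them with the parentals, only the k allele has switched, so k is the middle locus and the order is co – k – dw.
Crossovers in the k–dw interval produce the single-crossover classes k dw CO and K DW co (62 + 59 = 121) plus the double crossovers (31).
RF(k–dw) = (121 + 31) / 1200 = 152/1200 = 0.1267 → 12.7 m.u.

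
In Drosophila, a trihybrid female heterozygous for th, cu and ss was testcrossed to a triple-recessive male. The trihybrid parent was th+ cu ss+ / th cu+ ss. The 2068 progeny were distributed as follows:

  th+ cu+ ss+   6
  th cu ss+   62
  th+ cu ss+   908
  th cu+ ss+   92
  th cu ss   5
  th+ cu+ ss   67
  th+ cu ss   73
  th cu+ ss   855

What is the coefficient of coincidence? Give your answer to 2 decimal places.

0.92

The two rarest classes, th+ cu+ ss+ and th cu ss, are the double crossovers. Comparing them with the parentals, only the cu allele has switched, so cu is the middle locus and the order is ss – cu – th.
ss–cu: (165 + 11)/2068 = 0.0851; cu–th: (129 + 11)/2068 = 0.0677.
Expected DCO frequency = 0.0851 × 0.0677 ≈ 0.00576; observed = 11/2068 ≈ 0.00532.
Coefficient of coincidence = 0.00532/0.00576 ≈ 0.92.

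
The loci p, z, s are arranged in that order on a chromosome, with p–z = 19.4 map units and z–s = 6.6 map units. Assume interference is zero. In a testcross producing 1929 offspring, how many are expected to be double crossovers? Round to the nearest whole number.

25

Map distances give recombination frequencies of 0.194 and 0.066 for the two intervals.
With no interference, expected double-crossover frequency = 0.194 × 0.066 = 0.01280.
Expected number = 0.01280 × 1929 = 24.70 ≈ 25.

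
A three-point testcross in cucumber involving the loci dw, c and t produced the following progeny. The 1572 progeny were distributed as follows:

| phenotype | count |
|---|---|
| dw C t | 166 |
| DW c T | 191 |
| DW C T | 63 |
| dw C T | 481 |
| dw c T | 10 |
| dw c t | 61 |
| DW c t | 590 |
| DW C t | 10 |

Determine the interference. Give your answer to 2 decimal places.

The two most frequent reciprocal classes, DW c t and dw C T, are the parental types, so the F1 was DW c t / dw C T.
The two rarest classes, DW C t and dw c T, are the double crossovers. Comparing them with the parentals, only the c allele has switched, so c is the middle locus and the order is t – c – dw.
t–c: (357 + 20)/1572 = 0.2398; c–dw: (124 + 20)/1572 = 0.0916.
Expected DCO frequency = 0.2398 × 0.0916 ≈ 0.02197; observed = 20/1572 ≈ 0.01272.
Coefficient of coincidence = 0.01272/0.02197 ≈ 0.58; interference = 1 − 0.58 = 0.42.

0.42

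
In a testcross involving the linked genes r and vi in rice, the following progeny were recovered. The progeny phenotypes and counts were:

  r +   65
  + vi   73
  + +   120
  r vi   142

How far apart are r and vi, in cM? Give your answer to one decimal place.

34.5 cM

The two most frequent classes, + + (120) and r vi (142), are the parental types, so the F1 was + + / r vi.
The recombinant classes are + vi and r +: 73 + 65 = 138.
Recombination frequency = 138/400 = 0.3450 ≈ 34.5%, i.e. 34.5 cM.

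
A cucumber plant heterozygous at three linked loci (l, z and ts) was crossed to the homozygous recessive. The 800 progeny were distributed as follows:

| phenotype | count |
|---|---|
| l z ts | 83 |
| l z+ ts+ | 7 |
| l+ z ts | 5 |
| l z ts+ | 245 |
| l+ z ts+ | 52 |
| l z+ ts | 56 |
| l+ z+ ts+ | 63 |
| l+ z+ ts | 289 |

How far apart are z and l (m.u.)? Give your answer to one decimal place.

The two most frequent reciprocal classes, l z ts+ and l+ z+ ts, are the parental types, so the F1 was l z ts+ / l+ z+ ts.
The two rarest classes, l z+ ts+ and l+ z ts, are the double crossovers. Comparing them with the parentals, only the z allele has switched, so z is the middle locus and the order is ts – z – l.
Crossovers in the z–l interval produce the single-crossover classes l+ z ts+ and l z+ ts (52 + 56 = 108) plus the double crossovers (12).
RF(z–l) = (108 + 12) / 800 = 120/800 = 0.1500 → 15.0 m.u.

15.0 m.u.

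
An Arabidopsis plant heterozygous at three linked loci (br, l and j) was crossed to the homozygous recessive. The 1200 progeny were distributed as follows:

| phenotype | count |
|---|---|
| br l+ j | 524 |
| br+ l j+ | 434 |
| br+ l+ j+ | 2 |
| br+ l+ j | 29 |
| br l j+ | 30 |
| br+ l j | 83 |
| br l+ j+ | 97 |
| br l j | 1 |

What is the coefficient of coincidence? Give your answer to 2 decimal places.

The two most frequent reciprocal classes, br+ l j+ and br l+ j, are the parental types, so the F1 was br+ l j+ / br l+ j.
The two rarest classes, br+ l+ j+ and br l j, are the double crossovers. Comparing them with the parentals, only the l allele has switched, so l is the middle locus and the order is j – l – br.
j–l: (180 + 3)/1200 = 0.1525; l–br: (59 + 3)/1200 = 0.0517.
Expected DCO frequency = 0.1525 × 0.0517 ≈ 0.00788; observed = 3/1200 ≈ 0.00250.
Coefficient of coincidence = 0.00250/0.00788 ≈ 0.32.

0.32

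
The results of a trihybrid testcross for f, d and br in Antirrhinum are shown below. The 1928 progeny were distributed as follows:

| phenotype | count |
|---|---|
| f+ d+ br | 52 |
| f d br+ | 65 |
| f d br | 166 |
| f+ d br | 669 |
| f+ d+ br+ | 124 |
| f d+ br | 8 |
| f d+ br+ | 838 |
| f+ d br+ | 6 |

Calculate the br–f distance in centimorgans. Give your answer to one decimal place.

15.8 centimorgans

The two most frequent reciprocal classes, f d+ br+ and f+ d br, are the parental types, so the F1 was f d+ br+ / f+ d br.
The two rarest classes, f d+ br and f+ d br+, are the double crossovers. Comparing them with the parentals, only the br allele has switched, so br is the middle locus and the order is d – br – f.
Crossovers in the br–f interval produce the single-crossover classes f+ d+ br+ and f d br (124 + 166 = 290) plus the double crossovers (14).
RF(br–f) = (290 + 14) / 1928 = 304/1928 = 0.1577 → 15.8 centimorgans.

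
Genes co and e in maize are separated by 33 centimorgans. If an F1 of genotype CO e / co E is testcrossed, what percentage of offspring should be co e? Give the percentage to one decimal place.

16.5%

A map distance of 33 centimorgans corresponds to a recombination frequency of 0.330.
The F1 is CO e / co E, so co e is a recombinant gamete class with expected frequency r/2 = 0.330/2 = 0.1650.
That is 0.1650 = 16.5% of the progeny.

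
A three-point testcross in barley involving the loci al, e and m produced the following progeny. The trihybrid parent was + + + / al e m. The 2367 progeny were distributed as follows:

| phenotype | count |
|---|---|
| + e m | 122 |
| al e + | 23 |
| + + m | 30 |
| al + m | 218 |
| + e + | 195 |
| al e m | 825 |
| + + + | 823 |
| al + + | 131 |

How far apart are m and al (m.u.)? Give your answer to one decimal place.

12.9 m.u.

The two rarest classes, + + m and al e +, are the double crossovers. Comparing them with the parentals, only the m allele has switched, so m is the middle locus and the order is al – m – e.
Crossovers in the al–m interval produce the single-crossover classes al + + and + e m (131 + 122 = 253) plus the double crossovers (53).
RF(al–m) = (253 + 53) / 2367 = 306/2367 = 0.1293 → 12.9 m.u.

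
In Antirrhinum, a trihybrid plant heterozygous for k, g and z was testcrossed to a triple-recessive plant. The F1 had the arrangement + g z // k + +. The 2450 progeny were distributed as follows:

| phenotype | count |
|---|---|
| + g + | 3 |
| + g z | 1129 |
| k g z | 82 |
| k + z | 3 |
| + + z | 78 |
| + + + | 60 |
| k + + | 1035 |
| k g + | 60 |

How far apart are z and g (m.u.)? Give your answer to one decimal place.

The two rarest classes, + g + and k + z, are the double crossovers. Comparing them with the parentals, only the z allele has switched, so z is the middle locus and the order is k – z – g.
Crossovers in the z–g interval produce the single-crossover classes + + z and k g + (78 + 60 = 138) plus the double crossovers (6).
RF(z–g) = (138 + 6) / 2450 = 144/2450 = 0.0588 → 5.9 m.u.

5.9 m.u.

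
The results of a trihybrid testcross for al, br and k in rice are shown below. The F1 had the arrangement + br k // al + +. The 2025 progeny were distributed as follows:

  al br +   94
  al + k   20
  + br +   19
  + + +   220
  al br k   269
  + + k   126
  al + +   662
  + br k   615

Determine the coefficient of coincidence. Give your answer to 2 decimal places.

0.58

The two rarest classes, + br + and al + k, are the double crossovers. Comparing them with the parentals, only the k allele has switched, so k is the middle locus and the order is br – k – al.
br–k: (220 + 39)/2025 = 0.1279; k–al: (489 + 39)/2025 = 0.2607.
Expected DCO frequency = 0.1279 × 0.2607 ≈ 0.03334; observed = 39/2025 ≈ 0.01926.
Coefficient of coincidence = 0.01926/0.03334 ≈ 0.58.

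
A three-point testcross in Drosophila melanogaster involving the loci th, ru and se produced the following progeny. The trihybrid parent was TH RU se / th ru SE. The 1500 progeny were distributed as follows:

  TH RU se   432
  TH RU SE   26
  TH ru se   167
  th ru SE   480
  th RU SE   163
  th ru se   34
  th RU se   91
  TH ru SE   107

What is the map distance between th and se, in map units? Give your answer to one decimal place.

17.2 map units

The two rarest classes, TH RU SE and th ru se, are the double crossovers. Comparing them with the parentals, only the se allele has switched, so se is the middle locus and the order is th – se – ru.
Crossovers in the th–se interval produce the single-crossover classes th RU se and TH ru SE (91 + 107 = 198) plus the double crossovers (60).
RF(th–se) = (198 + 60) / 1500 = 258/1500 = 0.1720 → 17.2 map units.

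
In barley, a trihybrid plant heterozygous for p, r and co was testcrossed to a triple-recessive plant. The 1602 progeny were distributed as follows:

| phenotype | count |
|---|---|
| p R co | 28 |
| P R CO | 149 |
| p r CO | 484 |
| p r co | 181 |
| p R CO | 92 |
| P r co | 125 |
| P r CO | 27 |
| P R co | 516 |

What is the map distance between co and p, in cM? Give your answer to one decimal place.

The two most frequent reciprocal classes, p r CO and P R co, are the parental types, so the F1 was p r CO / P R co.
The two rarest classes, P r CO and p R co, are the double crossovers. Comparing them with the parentals, only the p allele has switched, so p is the middle locus and the order is co – p – r.
Crossovers in the co–p interval produce the single-crossover classes p r co and P R CO (181 + 149 = 330) plus the double crossovers (55).
RF(co–p) = (330 + 55) / 1602 = 385/1602 = 0.2403 → 24.0 cM.

24.0 cM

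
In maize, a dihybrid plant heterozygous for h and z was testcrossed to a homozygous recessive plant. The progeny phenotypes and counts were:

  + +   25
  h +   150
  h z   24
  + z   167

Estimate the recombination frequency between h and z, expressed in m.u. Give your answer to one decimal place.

13.4 m.u.

The two most frequent classes, + z (167) and h + (150), are the parental types, so the F1 was + z / h +.
The recombinant classes are + + and h z: 25 + 24 = 49.
Recombination frequency = 49/366 = 0.1339 ≈ 13.4%, i.e. 13.4 m.u.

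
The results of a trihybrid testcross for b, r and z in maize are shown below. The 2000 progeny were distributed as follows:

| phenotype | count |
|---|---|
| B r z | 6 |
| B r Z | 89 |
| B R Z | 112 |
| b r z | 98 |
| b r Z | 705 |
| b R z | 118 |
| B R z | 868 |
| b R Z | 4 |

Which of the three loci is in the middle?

The two most frequent reciprocal classes, B R z and b r Z, are the parental types, so the F1 was B R z / b r Z.
The two rarest classes, B r z and b R Z, are the double crossovers. Comparing them with the parentals, only the r allele has switched, so r is the middle locus and the order is z – r – b.

r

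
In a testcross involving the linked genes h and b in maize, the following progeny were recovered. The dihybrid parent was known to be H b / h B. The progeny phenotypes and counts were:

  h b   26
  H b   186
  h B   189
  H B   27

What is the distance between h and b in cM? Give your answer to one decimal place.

12.4 cM

The recombinant classes are H B and h b: 27 + 26 = 53.
Recombination frequency = 53/428 = 0.1238 ≈ 12.4%, i.e. 12.4 cM.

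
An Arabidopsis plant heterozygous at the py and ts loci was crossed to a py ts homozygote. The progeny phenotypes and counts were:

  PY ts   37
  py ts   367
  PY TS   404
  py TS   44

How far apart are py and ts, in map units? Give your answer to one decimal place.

9.5 map units

The two most frequent classes, PY TS (404) and py ts (367), are the parental types, so the F1 was PY TS / py ts.
The recombinant classes are PY ts and py TS: 37 + 44 = 81.
Recombination frequency = 81/852 = 0.0951 ≈ 9.5%, i.e. 9.5 map units.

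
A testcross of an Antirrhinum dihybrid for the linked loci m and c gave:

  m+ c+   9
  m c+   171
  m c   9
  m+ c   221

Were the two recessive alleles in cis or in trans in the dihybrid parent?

trans

The two most frequent classes are m+ c (221) and m c+ (171); these are the parental (non-recombinant) types.
So the F1 carried m+ c on one chromosome and m c+ on the other — the recessive alleles are on opposite chromosomes (trans / repulsion).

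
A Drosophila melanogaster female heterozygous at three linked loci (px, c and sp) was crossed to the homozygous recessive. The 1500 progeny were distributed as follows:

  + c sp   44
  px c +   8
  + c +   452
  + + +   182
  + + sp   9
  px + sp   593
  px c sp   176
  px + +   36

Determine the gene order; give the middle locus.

px

The two most frequent reciprocal classes, px + sp and + c +, are the parental types, so the F1 was px + sp / + c +.
The two rarest classes, + + sp and px c +, are the double crossovers. Comparing them with the parentals, only the px allele has switched, so px is the middle locus and the order is sp – px – c.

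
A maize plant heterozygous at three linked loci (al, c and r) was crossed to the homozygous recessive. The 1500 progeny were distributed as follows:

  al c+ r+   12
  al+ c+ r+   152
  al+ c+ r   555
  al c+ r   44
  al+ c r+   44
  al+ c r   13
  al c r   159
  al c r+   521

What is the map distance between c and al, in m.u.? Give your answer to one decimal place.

The two most frequent reciprocal classes, al+ c+ r and al c r+, are the parental types, so the F1 was al+ c+ r / al c r+.
The two rarest classes, al+ c r and al c+ r+, are the double crossovers. Comparing them with the parentals, only the c allele has switched, so c is the middle locus and the order is r – c – al.
Crossovers in the c–al interval produce the single-crossover classes al c+ r and al+ c r+ (44 + 44 = 88) plus the double crossovers (25).
RF(c–al) = (88 + 25) / 1500 = 113/1500 = 0.0753 → 7.5 m.u.

7.5 m.u.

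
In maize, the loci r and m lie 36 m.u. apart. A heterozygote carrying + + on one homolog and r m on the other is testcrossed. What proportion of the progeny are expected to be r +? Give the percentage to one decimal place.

A map distance of 36 m.u. corresponds to a recombination frequency of 0.360.
The F1 is + + / r m, so r + is a recombinant gamete class with expected frequency r/2 = 0.360/2 = 0.1800.
That is 0.1800 = 18.0% of the progeny.

18.0%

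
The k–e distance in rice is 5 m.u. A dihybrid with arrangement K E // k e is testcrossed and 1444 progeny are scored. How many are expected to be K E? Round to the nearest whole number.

686

A map distance of 5 m.u. corresponds to a recombination frequency of 0.050.
The F1 is K E / k e, so K E is a parental gamete class with expected frequency (1 − r)/2 = 0.950/2 = 0.4750.
Expected number = 0.4750 × 1444 = 685.90 ≈ 686.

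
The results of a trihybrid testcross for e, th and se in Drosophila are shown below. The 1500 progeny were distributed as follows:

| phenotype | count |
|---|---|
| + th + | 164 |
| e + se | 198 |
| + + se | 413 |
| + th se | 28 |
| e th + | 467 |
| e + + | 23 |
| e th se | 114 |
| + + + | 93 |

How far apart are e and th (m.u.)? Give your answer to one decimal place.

The two most frequent reciprocal classes, e th + and + + se, are the parental types, so the F1 was e th + / + + se.
The two rarest classes, e + + and + th se, are the double crossovers. Comparing them with the parentals, only the th allele has switched, so th is the middle locus and the order is se – th – e.
Crossovers in the th–e interval produce the single-crossover classes + th + and e + se (164 + 198 = 362) plus the double crossovers (51).
RF(th–e) = (362 + 51) / 1500 = 413/1500 = 0.2753 → 27.5 m.u.

27.5 m.u.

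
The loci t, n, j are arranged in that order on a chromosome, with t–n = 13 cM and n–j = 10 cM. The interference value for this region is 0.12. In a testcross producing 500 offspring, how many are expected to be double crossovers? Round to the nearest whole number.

6

Map distances give recombination frequencies of 0.130 and 0.100 for the two intervals.
With interference 0.12 (so coincidence = 0.88), expected double-crossover frequency = 0.130 × 0.100 × 0.88 = 0.01144.
Expected number = 0.01144 × 500 = 5.72 ≈ 6.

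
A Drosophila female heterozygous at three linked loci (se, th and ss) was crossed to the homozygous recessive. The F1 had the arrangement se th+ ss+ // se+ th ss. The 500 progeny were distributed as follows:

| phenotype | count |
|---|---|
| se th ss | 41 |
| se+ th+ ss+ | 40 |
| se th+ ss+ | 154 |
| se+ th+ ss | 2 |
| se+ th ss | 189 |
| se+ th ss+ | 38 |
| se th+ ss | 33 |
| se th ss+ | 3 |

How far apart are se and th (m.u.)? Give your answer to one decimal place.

The two rarest classes, se th ss+ and se+ th+ ss, are the double crossovers. Comparing them with the parentals, only the th allele has switched, so th is the middle locus and the order is ss – th – se.
Crossovers in the th–se interval produce the single-crossover classes se+ th+ ss+ and se th ss (40 + 41 = 81) plus the double crossovers (5).
RF(th–se) = (81 + 5) / 500 = 86/500 = 0.1720 → 17.2 m.u.

17.2 m.u.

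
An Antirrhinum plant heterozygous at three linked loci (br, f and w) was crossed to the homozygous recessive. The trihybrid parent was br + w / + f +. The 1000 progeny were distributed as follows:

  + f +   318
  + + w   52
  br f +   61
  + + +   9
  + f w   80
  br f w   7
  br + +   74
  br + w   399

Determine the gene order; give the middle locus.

The two rarest classes, br f w and + + +, are the double crossovers. Comparing them with the parentals, only the f allele has switched, so f is the middle locus and the order is w – f – br.

f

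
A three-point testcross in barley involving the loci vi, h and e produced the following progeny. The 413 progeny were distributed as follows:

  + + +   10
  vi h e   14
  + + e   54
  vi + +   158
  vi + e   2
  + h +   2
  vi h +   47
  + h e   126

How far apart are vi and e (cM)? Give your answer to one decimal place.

The two most frequent reciprocal classes, + h e and vi + +, are the parental types, so the F1 was + h e / vi + +.
The two rarest classes, + h + and vi + e, are the double crossovers. Comparing them with the parentals, only the e allele has switched, so e is the middle locus and the order is h – e – vi.
Crossovers in the e–vi interval produce the single-crossover classes vi h e and + + + (14 + 10 = 24) plus the double crossovers (4).
RF(e–vi) = (24 + 4) / 413 = 28/413 = 0.0678 → 6.8 cM.

6.8 cM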